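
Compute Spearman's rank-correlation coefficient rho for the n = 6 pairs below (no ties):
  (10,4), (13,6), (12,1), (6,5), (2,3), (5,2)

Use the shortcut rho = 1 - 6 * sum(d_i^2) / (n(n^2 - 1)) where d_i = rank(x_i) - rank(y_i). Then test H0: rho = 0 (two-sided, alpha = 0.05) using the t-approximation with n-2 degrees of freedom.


Step 1: Rank x and y separately (midranks; no ties here).
rank(x): 10->4, 13->6, 12->5, 6->3, 2->1, 5->2
rank(y): 4->4, 6->6, 1->1, 5->5, 3->3, 2->2
Step 2: d_i = R_x(i) - R_y(i); compute d_i^2.
  (4-4)^2=0, (6-6)^2=0, (5-1)^2=16, (3-5)^2=4, (1-3)^2=4, (2-2)^2=0
sum(d^2) = 24.
Step 3: rho = 1 - 6*24 / (6*(6^2 - 1)) = 1 - 144/210 = 0.314286.
Step 4: Under H0, t = rho * sqrt((n-2)/(1-rho^2)) = 0.6621 ~ t(4).
Step 5: Two-sided p-value from the t-distribution with 4 df = 0.544093.
Step 6: alpha = 0.05. fail to reject H0.

rho = 0.3143, p = 0.544093, fail to reject H0 at alpha = 0.05.


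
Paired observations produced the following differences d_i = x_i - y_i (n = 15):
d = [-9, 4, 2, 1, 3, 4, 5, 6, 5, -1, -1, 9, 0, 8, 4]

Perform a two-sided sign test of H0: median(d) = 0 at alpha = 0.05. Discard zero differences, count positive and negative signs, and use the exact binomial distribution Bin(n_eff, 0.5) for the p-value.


Step 1: Discard zero differences. Original n = 15; n_eff = number of nonzero differences = 14.
Nonzero differences (with sign): -9, +4, +2, +1, +3, +4, +5, +6, +5, -1, -1, +9, +8, +4
Step 2: Count signs: positive = 11, negative = 3.
Step 3: Under H0: P(positive) = 0.5, so the number of positives S ~ Bin(14, 0.5).
Step 4: Two-sided exact p-value = sum of Bin(14,0.5) probabilities at or below the observed probability = 0.057373.
Step 5: alpha = 0.05. fail to reject H0.

n_eff = 14, pos = 11, neg = 3, p = 0.057373, fail to reject H0.


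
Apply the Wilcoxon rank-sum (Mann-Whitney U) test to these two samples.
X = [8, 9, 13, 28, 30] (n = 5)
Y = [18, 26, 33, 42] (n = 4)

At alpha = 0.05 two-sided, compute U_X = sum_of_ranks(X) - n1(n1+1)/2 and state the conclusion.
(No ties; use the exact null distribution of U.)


Step 1: Combine and sort all 9 observations; assign midranks.
sorted (value, group): (8,X), (9,X), (13,X), (18,Y), (26,Y), (28,X), (30,X), (33,Y), (42,Y)
ranks: 8->1, 9->2, 13->3, 18->4, 26->5, 28->6, 30->7, 33->8, 42->9
Step 2: Rank sum for X: R1 = 1 + 2 + 3 + 6 + 7 = 19.
Step 3: U_X = R1 - n1(n1+1)/2 = 19 - 5*6/2 = 19 - 15 = 4.
       U_Y = n1*n2 - U_X = 20 - 4 = 16.
Step 4: No ties, so the exact null distribution of U (based on enumerating the C(9,5) = 126 equally likely rank assignments) gives the two-sided p-value.
Step 5: p-value = 0.190476; compare to alpha = 0.05. fail to reject H0.

U_X = 4, p = 0.190476, fail to reject H0 at alpha = 0.05.


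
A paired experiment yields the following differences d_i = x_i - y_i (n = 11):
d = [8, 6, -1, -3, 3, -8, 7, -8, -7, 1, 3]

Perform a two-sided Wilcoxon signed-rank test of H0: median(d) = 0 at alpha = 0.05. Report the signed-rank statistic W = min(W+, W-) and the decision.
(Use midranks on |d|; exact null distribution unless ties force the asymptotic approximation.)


Step 1: Drop any zero differences (none here) and take |d_i|.
|d| = [8, 6, 1, 3, 3, 8, 7, 8, 7, 1, 3]
Step 2: Midrank |d_i| (ties get averaged ranks).
ranks: |8|->10, |6|->6, |1|->1.5, |3|->4, |3|->4, |8|->10, |7|->7.5, |8|->10, |7|->7.5, |1|->1.5, |3|->4
Step 3: Attach original signs; sum ranks with positive sign and with negative sign.
W+ = 10 + 6 + 4 + 7.5 + 1.5 + 4 = 33
W- = 1.5 + 4 + 10 + 10 + 7.5 = 33
(Check: W+ + W- = 66 should equal n(n+1)/2 = 66.)
Step 4: Test statistic W = min(W+, W-) = 33.
Step 5: Ties in |d|, so use the tie-corrected normal approximation.
        E[W] = n(n+1)/4 = 11*12/4 = 33.
        Tie groups: |d|=1 (t=2), |d|=3 (t=3), |d|=7 (t=2), |d|=8 (t=3); sum(t^3 - t) = 60.
        Var[W] = n(n+1)(2n+1)/24 - sum(t^3-t)/48 = 3036/24 - 60/48 = 125.25.
        z = (W - E[W]) / sqrt(Var[W]) = (33 - 33) / 11.1915 = 0.0000.
        Two-sided p = 2*Phi(z) = 1.000000.
Step 6: alpha = 0.05. fail to reject H0.

W+ = 33, W- = 33, W = min = 33, p = 1.000000, fail to reject H0.


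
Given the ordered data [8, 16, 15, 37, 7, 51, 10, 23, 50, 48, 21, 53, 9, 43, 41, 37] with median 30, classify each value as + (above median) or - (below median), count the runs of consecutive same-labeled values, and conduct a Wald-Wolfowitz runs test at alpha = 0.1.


Step 1: Compute median = 30; label A = above, B = below.
Labels in order: BBBABABBAABABAAA  (n_A = 8, n_B = 8)
Step 2: Count runs R = 10.
Step 3: Under H0 (random ordering), E[R] = 2*n_A*n_B/(n_A+n_B) + 1 = 2*8*8/16 + 1 = 9.0000.
        Var[R] = 2*n_A*n_B*(2*n_A*n_B - n_A - n_B) / ((n_A+n_B)^2 * (n_A+n_B-1)) = 14336/3840 = 3.7333.
        SD[R] = 1.9322.
Step 4: Continuity-corrected z = (R - 0.5 - E[R]) / SD[R] = (10 - 0.5 - 9.0000) / 1.9322 = 0.2588.
Step 5: Two-sided p-value via normal approximation = 2*(1 - Phi(|z|)) = 0.795809.
Step 6: alpha = 0.1. fail to reject H0.

R = 10, z = 0.2588, p = 0.795809, fail to reject H0.


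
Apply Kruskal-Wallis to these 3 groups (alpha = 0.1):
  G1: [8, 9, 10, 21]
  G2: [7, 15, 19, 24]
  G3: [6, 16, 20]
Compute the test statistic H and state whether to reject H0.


Step 1: Combine all N = 11 observations and assign midranks.
sorted (value, group, rank): (6,G3,1), (7,G2,2), (8,G1,3), (9,G1,4), (10,G1,5), (15,G2,6), (16,G3,7), (19,G2,8), (20,G3,9), (21,G1,10), (24,G2,11)
Step 2: Sum ranks within each group.
R_1 = 22 (n_1 = 4)
R_2 = 27 (n_2 = 4)
R_3 = 17 (n_3 = 3)
Step 3: H = 12/(N(N+1)) * sum(R_i^2/n_i) - 3(N+1)
     = 12/(11*12) * (22^2/4 + 27^2/4 + 17^2/3) - 3*12
     = 0.090909 * 399.583 - 36
     = 0.325758.
Step 4: No ties, so H is used without correction.
Step 5: Under H0, H ~ chi^2(2); p-value = 0.849694.
Step 6: alpha = 0.1. fail to reject H0.

H = 0.3258, df = 2, p = 0.849694, fail to reject H0.


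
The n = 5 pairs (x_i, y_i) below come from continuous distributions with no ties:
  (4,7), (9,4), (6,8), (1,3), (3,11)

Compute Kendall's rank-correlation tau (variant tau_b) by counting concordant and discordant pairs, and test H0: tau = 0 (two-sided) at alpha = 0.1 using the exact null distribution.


Step 1: Enumerate the 10 unordered pairs (i,j) with i<j and classify each by sign(x_j-x_i) * sign(y_j-y_i).
  (1,2):dx=+5,dy=-3->D; (1,3):dx=+2,dy=+1->C; (1,4):dx=-3,dy=-4->C; (1,5):dx=-1,dy=+4->D
  (2,3):dx=-3,dy=+4->D; (2,4):dx=-8,dy=-1->C; (2,5):dx=-6,dy=+7->D; (3,4):dx=-5,dy=-5->C
  (3,5):dx=-3,dy=+3->D; (4,5):dx=+2,dy=+8->C
Step 2: C = 5, D = 5, total pairs = 10.
Step 3: tau = (C - D)/(n(n-1)/2) = (5 - 5)/10 = 0.000000.
Step 4: Exact two-sided p-value (enumerate n! = 120 permutations of y under H0): p = 1.000000.
Step 5: alpha = 0.1. fail to reject H0.

tau_b = 0.0000 (C=5, D=5), p = 1.000000, fail to reject H0.


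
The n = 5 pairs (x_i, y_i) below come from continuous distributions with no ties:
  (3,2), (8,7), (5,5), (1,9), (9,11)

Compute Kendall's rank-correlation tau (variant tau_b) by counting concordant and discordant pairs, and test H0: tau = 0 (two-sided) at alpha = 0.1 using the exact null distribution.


Step 1: Enumerate the 10 unordered pairs (i,j) with i<j and classify each by sign(x_j-x_i) * sign(y_j-y_i).
  (1,2):dx=+5,dy=+5->C; (1,3):dx=+2,dy=+3->C; (1,4):dx=-2,dy=+7->D; (1,5):dx=+6,dy=+9->C
  (2,3):dx=-3,dy=-2->C; (2,4):dx=-7,dy=+2->D; (2,5):dx=+1,dy=+4->C; (3,4):dx=-4,dy=+4->D
  (3,5):dx=+4,dy=+6->C; (4,5):dx=+8,dy=+2->C
Step 2: C = 7, D = 3, total pairs = 10.
Step 3: tau = (C - D)/(n(n-1)/2) = (7 - 3)/10 = 0.400000.
Step 4: Exact two-sided p-value (enumerate n! = 120 permutations of y under H0): p = 0.483333.
Step 5: alpha = 0.1. fail to reject H0.

tau_b = 0.4000 (C=7, D=3), p = 0.483333, fail to reject H0.


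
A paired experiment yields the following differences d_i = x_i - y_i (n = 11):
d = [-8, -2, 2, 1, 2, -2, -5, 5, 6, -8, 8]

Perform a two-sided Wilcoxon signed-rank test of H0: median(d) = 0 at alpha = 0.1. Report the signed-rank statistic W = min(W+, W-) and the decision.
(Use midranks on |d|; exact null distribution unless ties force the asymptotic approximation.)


Step 1: Drop any zero differences (none here) and take |d_i|.
|d| = [8, 2, 2, 1, 2, 2, 5, 5, 6, 8, 8]
Step 2: Midrank |d_i| (ties get averaged ranks).
ranks: |8|->10, |2|->3.5, |2|->3.5, |1|->1, |2|->3.5, |2|->3.5, |5|->6.5, |5|->6.5, |6|->8, |8|->10, |8|->10
Step 3: Attach original signs; sum ranks with positive sign and with negative sign.
W+ = 3.5 + 1 + 3.5 + 6.5 + 8 + 10 = 32.5
W- = 10 + 3.5 + 3.5 + 6.5 + 10 = 33.5
(Check: W+ + W- = 66 should equal n(n+1)/2 = 66.)
Step 4: Test statistic W = min(W+, W-) = 32.5.
Step 5: Ties in |d|, so use the tie-corrected normal approximation.
        E[W] = n(n+1)/4 = 11*12/4 = 33.
        Tie groups: |d|=2 (t=4), |d|=5 (t=2), |d|=8 (t=3); sum(t^3 - t) = 90.
        Var[W] = n(n+1)(2n+1)/24 - sum(t^3-t)/48 = 3036/24 - 90/48 = 124.625.
        z = (W - E[W]) / sqrt(Var[W]) = (32.5 - 33) / 11.1636 = -0.0448.
        Two-sided p = 2*Phi(z) = 0.964276.
Step 6: alpha = 0.1. fail to reject H0.

W+ = 32.5, W- = 33.5, W = min = 32.5, p = 0.964276, fail to reject H0.


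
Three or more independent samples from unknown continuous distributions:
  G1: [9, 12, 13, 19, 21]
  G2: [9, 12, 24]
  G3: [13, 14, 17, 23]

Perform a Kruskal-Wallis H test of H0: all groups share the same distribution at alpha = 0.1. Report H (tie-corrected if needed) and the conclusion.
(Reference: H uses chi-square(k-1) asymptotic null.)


Step 1: Combine all N = 12 observations and assign midranks.
sorted (value, group, rank): (9,G1,1.5), (9,G2,1.5), (12,G1,3.5), (12,G2,3.5), (13,G1,5.5), (13,G3,5.5), (14,G3,7), (17,G3,8), (19,G1,9), (21,G1,10), (23,G3,11), (24,G2,12)
Step 2: Sum ranks within each group.
R_1 = 29.5 (n_1 = 5)
R_2 = 17 (n_2 = 3)
R_3 = 31.5 (n_3 = 4)
Step 3: H = 12/(N(N+1)) * sum(R_i^2/n_i) - 3(N+1)
     = 12/(12*13) * (29.5^2/5 + 17^2/3 + 31.5^2/4) - 3*13
     = 0.076923 * 518.446 - 39
     = 0.880449.
Step 4: Ties present; correction factor C = 1 - 18/(12^3 - 12) = 0.989510. Corrected H = 0.880449 / 0.989510 = 0.889782.
Step 5: Under H0, H ~ chi^2(2); p-value = 0.640894.
Step 6: alpha = 0.1. fail to reject H0.

H = 0.8898, df = 2, p = 0.640894, fail to reject H0.


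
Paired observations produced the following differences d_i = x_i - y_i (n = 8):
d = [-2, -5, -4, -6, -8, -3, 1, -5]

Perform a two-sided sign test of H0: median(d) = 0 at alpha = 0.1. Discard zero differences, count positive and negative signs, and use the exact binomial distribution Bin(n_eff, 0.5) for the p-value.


Step 1: Discard zero differences. Original n = 8; n_eff = number of nonzero differences = 8.
Nonzero differences (with sign): -2, -5, -4, -6, -8, -3, +1, -5
Step 2: Count signs: positive = 1, negative = 7.
Step 3: Under H0: P(positive) = 0.5, so the number of positives S ~ Bin(8, 0.5).
Step 4: Two-sided exact p-value = sum of Bin(8,0.5) probabilities at or below the observed probability = 0.070312.
Step 5: alpha = 0.1. reject H0.

n_eff = 8, pos = 1, neg = 7, p = 0.070312, reject H0.


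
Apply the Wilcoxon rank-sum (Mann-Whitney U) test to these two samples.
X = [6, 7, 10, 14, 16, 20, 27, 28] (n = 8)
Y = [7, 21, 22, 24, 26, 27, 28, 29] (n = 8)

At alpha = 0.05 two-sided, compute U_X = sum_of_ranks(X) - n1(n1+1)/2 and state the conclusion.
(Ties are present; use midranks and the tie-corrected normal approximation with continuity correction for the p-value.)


Step 1: Combine and sort all 16 observations; assign midranks.
sorted (value, group): (6,X), (7,X), (7,Y), (10,X), (14,X), (16,X), (20,X), (21,Y), (22,Y), (24,Y), (26,Y), (27,X), (27,Y), (28,X), (28,Y), (29,Y)
ranks: 6->1, 7->2.5, 7->2.5, 10->4, 14->5, 16->6, 20->7, 21->8, 22->9, 24->10, 26->11, 27->12.5, 27->12.5, 28->14.5, 28->14.5, 29->16
Step 2: Rank sum for X: R1 = 1 + 2.5 + 4 + 5 + 6 + 7 + 12.5 + 14.5 = 52.5.
Step 3: U_X = R1 - n1(n1+1)/2 = 52.5 - 8*9/2 = 52.5 - 36 = 16.5.
       U_Y = n1*n2 - U_X = 64 - 16.5 = 47.5.
Step 4: Ties are present, so use the tie-corrected normal approximation (with continuity correction) for the p-value.
Step 5: p-value = 0.114382; compare to alpha = 0.05. fail to reject H0.

U_X = 16.5, p = 0.114382, fail to reject H0 at alpha = 0.05.


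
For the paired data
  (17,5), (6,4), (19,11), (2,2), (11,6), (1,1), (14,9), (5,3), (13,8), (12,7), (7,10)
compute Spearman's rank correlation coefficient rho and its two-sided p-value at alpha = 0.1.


Step 1: Rank x and y separately (midranks; no ties here).
rank(x): 17->10, 6->4, 19->11, 2->2, 11->6, 1->1, 14->9, 5->3, 13->8, 12->7, 7->5
rank(y): 5->5, 4->4, 11->11, 2->2, 6->6, 1->1, 9->9, 3->3, 8->8, 7->7, 10->10
Step 2: d_i = R_x(i) - R_y(i); compute d_i^2.
  (10-5)^2=25, (4-4)^2=0, (11-11)^2=0, (2-2)^2=0, (6-6)^2=0, (1-1)^2=0, (9-9)^2=0, (3-3)^2=0, (8-8)^2=0, (7-7)^2=0, (5-10)^2=25
sum(d^2) = 50.
Step 3: rho = 1 - 6*50 / (11*(11^2 - 1)) = 1 - 300/1320 = 0.772727.
Step 4: Under H0, t = rho * sqrt((n-2)/(1-rho^2)) = 3.6522 ~ t(9).
Step 5: Two-sided p-value from the t-distribution with 9 df = 0.005299.
Step 6: alpha = 0.1. reject H0.

rho = 0.7727, p = 0.005299, reject H0 at alpha = 0.1.


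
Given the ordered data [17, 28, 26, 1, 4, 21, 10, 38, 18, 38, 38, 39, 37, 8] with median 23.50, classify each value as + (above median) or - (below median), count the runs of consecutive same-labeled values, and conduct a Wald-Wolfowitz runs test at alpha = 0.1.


Step 1: Compute median = 23.50; label A = above, B = below.
Labels in order: BAABBBBABAAAAB  (n_A = 7, n_B = 7)
Step 2: Count runs R = 7.
Step 3: Under H0 (random ordering), E[R] = 2*n_A*n_B/(n_A+n_B) + 1 = 2*7*7/14 + 1 = 8.0000.
        Var[R] = 2*n_A*n_B*(2*n_A*n_B - n_A - n_B) / ((n_A+n_B)^2 * (n_A+n_B-1)) = 8232/2548 = 3.2308.
        SD[R] = 1.7974.
Step 4: Continuity-corrected z = (R + 0.5 - E[R]) / SD[R] = (7 + 0.5 - 8.0000) / 1.7974 = -0.2782.
Step 5: Two-sided p-value via normal approximation = 2*(1 - Phi(|z|)) = 0.780879.
Step 6: alpha = 0.1. fail to reject H0.

R = 7, z = -0.2782, p = 0.780879, fail to reject H0.


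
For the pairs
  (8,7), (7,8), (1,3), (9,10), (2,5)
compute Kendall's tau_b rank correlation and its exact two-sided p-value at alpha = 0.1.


Step 1: Enumerate the 10 unordered pairs (i,j) with i<j and classify each by sign(x_j-x_i) * sign(y_j-y_i).
  (1,2):dx=-1,dy=+1->D; (1,3):dx=-7,dy=-4->C; (1,4):dx=+1,dy=+3->C; (1,5):dx=-6,dy=-2->C
  (2,3):dx=-6,dy=-5->C; (2,4):dx=+2,dy=+2->C; (2,5):dx=-5,dy=-3->C; (3,4):dx=+8,dy=+7->C
  (3,5):dx=+1,dy=+2->C; (4,5):dx=-7,dy=-5->C
Step 2: C = 9, D = 1, total pairs = 10.
Step 3: tau = (C - D)/(n(n-1)/2) = (9 - 1)/10 = 0.800000.
Step 4: Exact two-sided p-value (enumerate n! = 120 permutations of y under H0): p = 0.083333.
Step 5: alpha = 0.1. reject H0.

tau_b = 0.8000 (C=9, D=1), p = 0.083333, reject H0.


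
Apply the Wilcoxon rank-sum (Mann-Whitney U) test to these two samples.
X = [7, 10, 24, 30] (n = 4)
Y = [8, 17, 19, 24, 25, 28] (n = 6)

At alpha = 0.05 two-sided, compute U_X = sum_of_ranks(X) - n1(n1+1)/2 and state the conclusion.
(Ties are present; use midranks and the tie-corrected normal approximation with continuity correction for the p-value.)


Step 1: Combine and sort all 10 observations; assign midranks.
sorted (value, group): (7,X), (8,Y), (10,X), (17,Y), (19,Y), (24,X), (24,Y), (25,Y), (28,Y), (30,X)
ranks: 7->1, 8->2, 10->3, 17->4, 19->5, 24->6.5, 24->6.5, 25->8, 28->9, 30->10
Step 2: Rank sum for X: R1 = 1 + 3 + 6.5 + 10 = 20.5.
Step 3: U_X = R1 - n1(n1+1)/2 = 20.5 - 4*5/2 = 20.5 - 10 = 10.5.
       U_Y = n1*n2 - U_X = 24 - 10.5 = 13.5.
Step 4: Ties are present, so use the tie-corrected normal approximation (with continuity correction) for the p-value.
Step 5: p-value = 0.830664; compare to alpha = 0.05. fail to reject H0.

U_X = 10.5, p = 0.830664, fail to reject H0 at alpha = 0.05.


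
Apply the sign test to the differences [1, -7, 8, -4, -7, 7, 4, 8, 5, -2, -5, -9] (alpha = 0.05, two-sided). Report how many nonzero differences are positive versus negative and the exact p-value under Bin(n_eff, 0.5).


Step 1: Discard zero differences. Original n = 12; n_eff = number of nonzero differences = 12.
Nonzero differences (with sign): +1, -7, +8, -4, -7, +7, +4, +8, +5, -2, -5, -9
Step 2: Count signs: positive = 6, negative = 6.
Step 3: Under H0: P(positive) = 0.5, so the number of positives S ~ Bin(12, 0.5).
Step 4: Two-sided exact p-value = sum of Bin(12,0.5) probabilities at or below the observed probability = 1.000000.
Step 5: alpha = 0.05. fail to reject H0.

n_eff = 12, pos = 6, neg = 6, p = 1.000000, fail to reject H0.


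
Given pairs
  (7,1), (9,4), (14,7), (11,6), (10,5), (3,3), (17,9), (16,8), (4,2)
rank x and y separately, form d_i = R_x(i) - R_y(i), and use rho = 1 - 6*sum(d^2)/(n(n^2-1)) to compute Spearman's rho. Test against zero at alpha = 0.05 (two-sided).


Step 1: Rank x and y separately (midranks; no ties here).
rank(x): 7->3, 9->4, 14->7, 11->6, 10->5, 3->1, 17->9, 16->8, 4->2
rank(y): 1->1, 4->4, 7->7, 6->6, 5->5, 3->3, 9->9, 8->8, 2->2
Step 2: d_i = R_x(i) - R_y(i); compute d_i^2.
  (3-1)^2=4, (4-4)^2=0, (7-7)^2=0, (6-6)^2=0, (5-5)^2=0, (1-3)^2=4, (9-9)^2=0, (8-8)^2=0, (2-2)^2=0
sum(d^2) = 8.
Step 3: rho = 1 - 6*8 / (9*(9^2 - 1)) = 1 - 48/720 = 0.933333.
Step 4: Under H0, t = rho * sqrt((n-2)/(1-rho^2)) = 6.8783 ~ t(7).
Step 5: Two-sided p-value from the t-distribution with 7 df = 0.000236.
Step 6: alpha = 0.05. reject H0.

rho = 0.9333, p = 0.000236, reject H0 at alpha = 0.05.


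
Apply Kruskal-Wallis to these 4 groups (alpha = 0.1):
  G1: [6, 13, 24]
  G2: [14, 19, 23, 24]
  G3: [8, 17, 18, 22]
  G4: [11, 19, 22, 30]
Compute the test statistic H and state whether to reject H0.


Step 1: Combine all N = 15 observations and assign midranks.
sorted (value, group, rank): (6,G1,1), (8,G3,2), (11,G4,3), (13,G1,4), (14,G2,5), (17,G3,6), (18,G3,7), (19,G2,8.5), (19,G4,8.5), (22,G3,10.5), (22,G4,10.5), (23,G2,12), (24,G1,13.5), (24,G2,13.5), (30,G4,15)
Step 2: Sum ranks within each group.
R_1 = 18.5 (n_1 = 3)
R_2 = 39 (n_2 = 4)
R_3 = 25.5 (n_3 = 4)
R_4 = 37 (n_4 = 4)
Step 3: H = 12/(N(N+1)) * sum(R_i^2/n_i) - 3(N+1)
     = 12/(15*16) * (18.5^2/3 + 39^2/4 + 25.5^2/4 + 37^2/4) - 3*16
     = 0.050000 * 999.146 - 48
     = 1.957292.
Step 4: Ties present; correction factor C = 1 - 18/(15^3 - 15) = 0.994643. Corrected H = 1.957292 / 0.994643 = 1.967834.
Step 5: Under H0, H ~ chi^2(3); p-value = 0.579110.
Step 6: alpha = 0.1. fail to reject H0.

H = 1.9678, df = 3, p = 0.579110, fail to reject H0.


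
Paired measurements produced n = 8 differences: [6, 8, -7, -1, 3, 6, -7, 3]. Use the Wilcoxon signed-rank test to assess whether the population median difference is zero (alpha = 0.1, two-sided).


Step 1: Drop any zero differences (none here) and take |d_i|.
|d| = [6, 8, 7, 1, 3, 6, 7, 3]
Step 2: Midrank |d_i| (ties get averaged ranks).
ranks: |6|->4.5, |8|->8, |7|->6.5, |1|->1, |3|->2.5, |6|->4.5, |7|->6.5, |3|->2.5
Step 3: Attach original signs; sum ranks with positive sign and with negative sign.
W+ = 4.5 + 8 + 2.5 + 4.5 + 2.5 = 22
W- = 6.5 + 1 + 6.5 = 14
(Check: W+ + W- = 36 should equal n(n+1)/2 = 36.)
Step 4: Test statistic W = min(W+, W-) = 14.
Step 5: Ties in |d|, so use the tie-corrected normal approximation.
        E[W] = n(n+1)/4 = 8*9/4 = 18.
        Tie groups: |d|=3 (t=2), |d|=6 (t=2), |d|=7 (t=2); sum(t^3 - t) = 18.
        Var[W] = n(n+1)(2n+1)/24 - sum(t^3-t)/48 = 1224/24 - 18/48 = 50.625.
        z = (W - E[W]) / sqrt(Var[W]) = (14 - 18) / 7.1151 = -0.5622.
        Two-sided p = 2*Phi(z) = 0.573992.
Step 6: alpha = 0.1. fail to reject H0.

W+ = 22, W- = 14, W = min = 14, p = 0.573992, fail to reject H0.


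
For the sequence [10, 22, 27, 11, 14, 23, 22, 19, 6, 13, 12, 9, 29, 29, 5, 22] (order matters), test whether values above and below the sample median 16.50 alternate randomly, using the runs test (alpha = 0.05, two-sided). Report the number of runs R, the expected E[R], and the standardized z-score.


Step 1: Compute median = 16.50; label A = above, B = below.
Labels in order: BAABBAAABBBBAABA  (n_A = 8, n_B = 8)
Step 2: Count runs R = 8.
Step 3: Under H0 (random ordering), E[R] = 2*n_A*n_B/(n_A+n_B) + 1 = 2*8*8/16 + 1 = 9.0000.
        Var[R] = 2*n_A*n_B*(2*n_A*n_B - n_A - n_B) / ((n_A+n_B)^2 * (n_A+n_B-1)) = 14336/3840 = 3.7333.
        SD[R] = 1.9322.
Step 4: Continuity-corrected z = (R + 0.5 - E[R]) / SD[R] = (8 + 0.5 - 9.0000) / 1.9322 = -0.2588.
Step 5: Two-sided p-value via normal approximation = 2*(1 - Phi(|z|)) = 0.795809.
Step 6: alpha = 0.05. fail to reject H0.

R = 8, z = -0.2588, p = 0.795809, fail to reject H0.


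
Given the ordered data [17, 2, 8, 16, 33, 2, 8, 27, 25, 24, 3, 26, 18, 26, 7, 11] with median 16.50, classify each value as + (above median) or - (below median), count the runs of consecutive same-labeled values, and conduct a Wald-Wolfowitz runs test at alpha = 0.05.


Step 1: Compute median = 16.50; label A = above, B = below.
Labels in order: ABBBABBAAABAAABB  (n_A = 8, n_B = 8)
Step 2: Count runs R = 8.
Step 3: Under H0 (random ordering), E[R] = 2*n_A*n_B/(n_A+n_B) + 1 = 2*8*8/16 + 1 = 9.0000.
        Var[R] = 2*n_A*n_B*(2*n_A*n_B - n_A - n_B) / ((n_A+n_B)^2 * (n_A+n_B-1)) = 14336/3840 = 3.7333.
        SD[R] = 1.9322.
Step 4: Continuity-corrected z = (R + 0.5 - E[R]) / SD[R] = (8 + 0.5 - 9.0000) / 1.9322 = -0.2588.
Step 5: Two-sided p-value via normal approximation = 2*(1 - Phi(|z|)) = 0.795809.
Step 6: alpha = 0.05. fail to reject H0.

R = 8, z = -0.2588, p = 0.795809, fail to reject H0.


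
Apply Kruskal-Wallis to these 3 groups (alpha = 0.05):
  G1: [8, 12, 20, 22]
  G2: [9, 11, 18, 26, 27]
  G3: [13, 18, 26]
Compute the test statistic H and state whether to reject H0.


Step 1: Combine all N = 12 observations and assign midranks.
sorted (value, group, rank): (8,G1,1), (9,G2,2), (11,G2,3), (12,G1,4), (13,G3,5), (18,G2,6.5), (18,G3,6.5), (20,G1,8), (22,G1,9), (26,G2,10.5), (26,G3,10.5), (27,G2,12)
Step 2: Sum ranks within each group.
R_1 = 22 (n_1 = 4)
R_2 = 34 (n_2 = 5)
R_3 = 22 (n_3 = 3)
Step 3: H = 12/(N(N+1)) * sum(R_i^2/n_i) - 3(N+1)
     = 12/(12*13) * (22^2/4 + 34^2/5 + 22^2/3) - 3*13
     = 0.076923 * 513.533 - 39
     = 0.502564.
Step 4: Ties present; correction factor C = 1 - 12/(12^3 - 12) = 0.993007. Corrected H = 0.502564 / 0.993007 = 0.506103.
Step 5: Under H0, H ~ chi^2(2); p-value = 0.776428.
Step 6: alpha = 0.05. fail to reject H0.

H = 0.5061, df = 2, p = 0.776428, fail to reject H0.


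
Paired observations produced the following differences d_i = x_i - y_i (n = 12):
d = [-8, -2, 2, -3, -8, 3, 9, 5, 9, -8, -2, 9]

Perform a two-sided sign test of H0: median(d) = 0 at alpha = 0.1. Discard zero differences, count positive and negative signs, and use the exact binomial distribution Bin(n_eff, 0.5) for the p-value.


Step 1: Discard zero differences. Original n = 12; n_eff = number of nonzero differences = 12.
Nonzero differences (with sign): -8, -2, +2, -3, -8, +3, +9, +5, +9, -8, -2, +9
Step 2: Count signs: positive = 6, negative = 6.
Step 3: Under H0: P(positive) = 0.5, so the number of positives S ~ Bin(12, 0.5).
Step 4: Two-sided exact p-value = sum of Bin(12,0.5) probabilities at or below the observed probability = 1.000000.
Step 5: alpha = 0.1. fail to reject H0.

n_eff = 12, pos = 6, neg = 6, p = 1.000000, fail to reject H0.


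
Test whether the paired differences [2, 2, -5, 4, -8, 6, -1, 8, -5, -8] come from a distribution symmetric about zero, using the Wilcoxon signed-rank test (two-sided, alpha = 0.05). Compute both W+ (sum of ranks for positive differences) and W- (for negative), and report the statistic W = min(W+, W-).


Step 1: Drop any zero differences (none here) and take |d_i|.
|d| = [2, 2, 5, 4, 8, 6, 1, 8, 5, 8]
Step 2: Midrank |d_i| (ties get averaged ranks).
ranks: |2|->2.5, |2|->2.5, |5|->5.5, |4|->4, |8|->9, |6|->7, |1|->1, |8|->9, |5|->5.5, |8|->9
Step 3: Attach original signs; sum ranks with positive sign and with negative sign.
W+ = 2.5 + 2.5 + 4 + 7 + 9 = 25
W- = 5.5 + 9 + 1 + 5.5 + 9 = 30
(Check: W+ + W- = 55 should equal n(n+1)/2 = 55.)
Step 4: Test statistic W = min(W+, W-) = 25.
Step 5: Ties in |d|, so use the tie-corrected normal approximation.
        E[W] = n(n+1)/4 = 10*11/4 = 27.5.
        Tie groups: |d|=2 (t=2), |d|=5 (t=2), |d|=8 (t=3); sum(t^3 - t) = 36.
        Var[W] = n(n+1)(2n+1)/24 - sum(t^3-t)/48 = 2310/24 - 36/48 = 95.5.
        z = (W - E[W]) / sqrt(Var[W]) = (25 - 27.5) / 9.7724 = -0.2558.
        Two-sided p = 2*Phi(z) = 0.798088.
Step 6: alpha = 0.05. fail to reject H0.

W+ = 25, W- = 30, W = min = 25, p = 0.798088, fail to reject H0.


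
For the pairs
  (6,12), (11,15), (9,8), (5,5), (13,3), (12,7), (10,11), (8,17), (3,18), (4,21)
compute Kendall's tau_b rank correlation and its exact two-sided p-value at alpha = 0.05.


Step 1: Enumerate the 45 unordered pairs (i,j) with i<j and classify each by sign(x_j-x_i) * sign(y_j-y_i).
  (1,2):dx=+5,dy=+3->C; (1,3):dx=+3,dy=-4->D; (1,4):dx=-1,dy=-7->C; (1,5):dx=+7,dy=-9->D
  (1,6):dx=+6,dy=-5->D; (1,7):dx=+4,dy=-1->D; (1,8):dx=+2,dy=+5->C; (1,9):dx=-3,dy=+6->D
  (1,10):dx=-2,dy=+9->D; (2,3):dx=-2,dy=-7->C; (2,4):dx=-6,dy=-10->C; (2,5):dx=+2,dy=-12->D
  (2,6):dx=+1,dy=-8->D; (2,7):dx=-1,dy=-4->C; (2,8):dx=-3,dy=+2->D; (2,9):dx=-8,dy=+3->D
  (2,10):dx=-7,dy=+6->D; (3,4):dx=-4,dy=-3->C; (3,5):dx=+4,dy=-5->D; (3,6):dx=+3,dy=-1->D
  (3,7):dx=+1,dy=+3->C; (3,8):dx=-1,dy=+9->D; (3,9):dx=-6,dy=+10->D; (3,10):dx=-5,dy=+13->D
  (4,5):dx=+8,dy=-2->D; (4,6):dx=+7,dy=+2->C; (4,7):dx=+5,dy=+6->C; (4,8):dx=+3,dy=+12->C
  (4,9):dx=-2,dy=+13->D; (4,10):dx=-1,dy=+16->D; (5,6):dx=-1,dy=+4->D; (5,7):dx=-3,dy=+8->D
  (5,8):dx=-5,dy=+14->D; (5,9):dx=-10,dy=+15->D; (5,10):dx=-9,dy=+18->D; (6,7):dx=-2,dy=+4->D
  (6,8):dx=-4,dy=+10->D; (6,9):dx=-9,dy=+11->D; (6,10):dx=-8,dy=+14->D; (7,8):dx=-2,dy=+6->D
  (7,9):dx=-7,dy=+7->D; (7,10):dx=-6,dy=+10->D; (8,9):dx=-5,dy=+1->D; (8,10):dx=-4,dy=+4->D
  (9,10):dx=+1,dy=+3->C
Step 2: C = 12, D = 33, total pairs = 45.
Step 3: tau = (C - D)/(n(n-1)/2) = (12 - 33)/45 = -0.466667.
Step 4: Exact two-sided p-value (enumerate n! = 3628800 permutations of y under H0): p = 0.072550.
Step 5: alpha = 0.05. fail to reject H0.

tau_b = -0.4667 (C=12, D=33), p = 0.072550, fail to reject H0.


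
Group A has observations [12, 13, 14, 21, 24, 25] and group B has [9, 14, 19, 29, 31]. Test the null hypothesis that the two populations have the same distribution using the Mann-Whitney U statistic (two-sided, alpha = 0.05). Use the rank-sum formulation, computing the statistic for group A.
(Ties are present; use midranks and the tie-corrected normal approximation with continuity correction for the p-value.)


Step 1: Combine and sort all 11 observations; assign midranks.
sorted (value, group): (9,Y), (12,X), (13,X), (14,X), (14,Y), (19,Y), (21,X), (24,X), (25,X), (29,Y), (31,Y)
ranks: 9->1, 12->2, 13->3, 14->4.5, 14->4.5, 19->6, 21->7, 24->8, 25->9, 29->10, 31->11
Step 2: Rank sum for X: R1 = 2 + 3 + 4.5 + 7 + 8 + 9 = 33.5.
Step 3: U_X = R1 - n1(n1+1)/2 = 33.5 - 6*7/2 = 33.5 - 21 = 12.5.
       U_Y = n1*n2 - U_X = 30 - 12.5 = 17.5.
Step 4: Ties are present, so use the tie-corrected normal approximation (with continuity correction) for the p-value.
Step 5: p-value = 0.714379; compare to alpha = 0.05. fail to reject H0.

U_X = 12.5, p = 0.714379, fail to reject H0 at alpha = 0.05.


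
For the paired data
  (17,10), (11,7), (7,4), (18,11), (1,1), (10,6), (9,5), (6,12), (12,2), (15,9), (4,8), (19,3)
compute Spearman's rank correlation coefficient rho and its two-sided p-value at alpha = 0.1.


Step 1: Rank x and y separately (midranks; no ties here).
rank(x): 17->10, 11->7, 7->4, 18->11, 1->1, 10->6, 9->5, 6->3, 12->8, 15->9, 4->2, 19->12
rank(y): 10->10, 7->7, 4->4, 11->11, 1->1, 6->6, 5->5, 12->12, 2->2, 9->9, 8->8, 3->3
Step 2: d_i = R_x(i) - R_y(i); compute d_i^2.
  (10-10)^2=0, (7-7)^2=0, (4-4)^2=0, (11-11)^2=0, (1-1)^2=0, (6-6)^2=0, (5-5)^2=0, (3-12)^2=81, (8-2)^2=36, (9-9)^2=0, (2-8)^2=36, (12-3)^2=81
sum(d^2) = 234.
Step 3: rho = 1 - 6*234 / (12*(12^2 - 1)) = 1 - 1404/1716 = 0.181818.
Step 4: Under H0, t = rho * sqrt((n-2)/(1-rho^2)) = 0.5847 ~ t(10).
Step 5: Two-sided p-value from the t-distribution with 10 df = 0.571701.
Step 6: alpha = 0.1. fail to reject H0.

rho = 0.1818, p = 0.571701, fail to reject H0 at alpha = 0.1.


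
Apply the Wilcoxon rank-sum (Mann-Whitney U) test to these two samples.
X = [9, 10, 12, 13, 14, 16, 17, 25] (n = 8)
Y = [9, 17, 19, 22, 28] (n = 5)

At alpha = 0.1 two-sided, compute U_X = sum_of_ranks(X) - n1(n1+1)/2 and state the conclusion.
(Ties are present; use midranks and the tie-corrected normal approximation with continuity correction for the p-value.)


Step 1: Combine and sort all 13 observations; assign midranks.
sorted (value, group): (9,X), (9,Y), (10,X), (12,X), (13,X), (14,X), (16,X), (17,X), (17,Y), (19,Y), (22,Y), (25,X), (28,Y)
ranks: 9->1.5, 9->1.5, 10->3, 12->4, 13->5, 14->6, 16->7, 17->8.5, 17->8.5, 19->10, 22->11, 25->12, 28->13
Step 2: Rank sum for X: R1 = 1.5 + 3 + 4 + 5 + 6 + 7 + 8.5 + 12 = 47.
Step 3: U_X = R1 - n1(n1+1)/2 = 47 - 8*9/2 = 47 - 36 = 11.
       U_Y = n1*n2 - U_X = 40 - 11 = 29.
Step 4: Ties are present, so use the tie-corrected normal approximation (with continuity correction) for the p-value.
Step 5: p-value = 0.212139; compare to alpha = 0.1. fail to reject H0.

U_X = 11, p = 0.212139, fail to reject H0 at alpha = 0.1.


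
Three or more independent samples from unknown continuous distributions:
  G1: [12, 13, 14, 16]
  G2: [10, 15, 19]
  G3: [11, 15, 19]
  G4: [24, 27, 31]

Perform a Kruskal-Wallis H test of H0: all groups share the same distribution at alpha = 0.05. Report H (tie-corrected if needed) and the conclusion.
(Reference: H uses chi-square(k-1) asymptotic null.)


Step 1: Combine all N = 13 observations and assign midranks.
sorted (value, group, rank): (10,G2,1), (11,G3,2), (12,G1,3), (13,G1,4), (14,G1,5), (15,G2,6.5), (15,G3,6.5), (16,G1,8), (19,G2,9.5), (19,G3,9.5), (24,G4,11), (27,G4,12), (31,G4,13)
Step 2: Sum ranks within each group.
R_1 = 20 (n_1 = 4)
R_2 = 17 (n_2 = 3)
R_3 = 18 (n_3 = 3)
R_4 = 36 (n_4 = 3)
Step 3: H = 12/(N(N+1)) * sum(R_i^2/n_i) - 3(N+1)
     = 12/(13*14) * (20^2/4 + 17^2/3 + 18^2/3 + 36^2/3) - 3*14
     = 0.065934 * 736.333 - 42
     = 6.549451.
Step 4: Ties present; correction factor C = 1 - 12/(13^3 - 13) = 0.994505. Corrected H = 6.549451 / 0.994505 = 6.585635.
Step 5: Under H0, H ~ chi^2(3); p-value = 0.086346.
Step 6: alpha = 0.05. fail to reject H0.

H = 6.5856, df = 3, p = 0.086346, fail to reject H0.


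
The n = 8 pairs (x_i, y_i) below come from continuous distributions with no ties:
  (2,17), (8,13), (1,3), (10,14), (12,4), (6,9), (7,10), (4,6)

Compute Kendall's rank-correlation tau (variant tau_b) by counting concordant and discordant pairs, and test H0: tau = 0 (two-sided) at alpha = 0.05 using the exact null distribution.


Step 1: Enumerate the 28 unordered pairs (i,j) with i<j and classify each by sign(x_j-x_i) * sign(y_j-y_i).
  (1,2):dx=+6,dy=-4->D; (1,3):dx=-1,dy=-14->C; (1,4):dx=+8,dy=-3->D; (1,5):dx=+10,dy=-13->D
  (1,6):dx=+4,dy=-8->D; (1,7):dx=+5,dy=-7->D; (1,8):dx=+2,dy=-11->D; (2,3):dx=-7,dy=-10->C
  (2,4):dx=+2,dy=+1->C; (2,5):dx=+4,dy=-9->D; (2,6):dx=-2,dy=-4->C; (2,7):dx=-1,dy=-3->C
  (2,8):dx=-4,dy=-7->C; (3,4):dx=+9,dy=+11->C; (3,5):dx=+11,dy=+1->C; (3,6):dx=+5,dy=+6->C
  (3,7):dx=+6,dy=+7->C; (3,8):dx=+3,dy=+3->C; (4,5):dx=+2,dy=-10->D; (4,6):dx=-4,dy=-5->C
  (4,7):dx=-3,dy=-4->C; (4,8):dx=-6,dy=-8->C; (5,6):dx=-6,dy=+5->D; (5,7):dx=-5,dy=+6->D
  (5,8):dx=-8,dy=+2->D; (6,7):dx=+1,dy=+1->C; (6,8):dx=-2,dy=-3->C; (7,8):dx=-3,dy=-4->C
Step 2: C = 17, D = 11, total pairs = 28.
Step 3: tau = (C - D)/(n(n-1)/2) = (17 - 11)/28 = 0.214286.
Step 4: Exact two-sided p-value (enumerate n! = 40320 permutations of y under H0): p = 0.548413.
Step 5: alpha = 0.05. fail to reject H0.

tau_b = 0.2143 (C=17, D=11), p = 0.548413, fail to reject H0.


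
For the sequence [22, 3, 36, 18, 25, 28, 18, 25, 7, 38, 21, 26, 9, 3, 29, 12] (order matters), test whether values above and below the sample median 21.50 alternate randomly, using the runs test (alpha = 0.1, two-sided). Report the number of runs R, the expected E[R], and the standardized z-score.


Step 1: Compute median = 21.50; label A = above, B = below.
Labels in order: ABABAABABABABBAB  (n_A = 8, n_B = 8)
Step 2: Count runs R = 14.
Step 3: Under H0 (random ordering), E[R] = 2*n_A*n_B/(n_A+n_B) + 1 = 2*8*8/16 + 1 = 9.0000.
        Var[R] = 2*n_A*n_B*(2*n_A*n_B - n_A - n_B) / ((n_A+n_B)^2 * (n_A+n_B-1)) = 14336/3840 = 3.7333.
        SD[R] = 1.9322.
Step 4: Continuity-corrected z = (R - 0.5 - E[R]) / SD[R] = (14 - 0.5 - 9.0000) / 1.9322 = 2.3290.
Step 5: Two-sided p-value via normal approximation = 2*(1 - Phi(|z|)) = 0.019861.
Step 6: alpha = 0.1. reject H0.

R = 14, z = 2.3290, p = 0.019861, reject H0.


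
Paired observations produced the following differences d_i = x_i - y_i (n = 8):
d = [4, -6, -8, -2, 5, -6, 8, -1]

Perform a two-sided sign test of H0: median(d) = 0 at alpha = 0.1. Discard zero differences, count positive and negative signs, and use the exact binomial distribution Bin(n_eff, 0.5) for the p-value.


Step 1: Discard zero differences. Original n = 8; n_eff = number of nonzero differences = 8.
Nonzero differences (with sign): +4, -6, -8, -2, +5, -6, +8, -1
Step 2: Count signs: positive = 3, negative = 5.
Step 3: Under H0: P(positive) = 0.5, so the number of positives S ~ Bin(8, 0.5).
Step 4: Two-sided exact p-value = sum of Bin(8,0.5) probabilities at or below the observed probability = 0.726562.
Step 5: alpha = 0.1. fail to reject H0.

n_eff = 8, pos = 3, neg = 5, p = 0.726562, fail to reject H0.


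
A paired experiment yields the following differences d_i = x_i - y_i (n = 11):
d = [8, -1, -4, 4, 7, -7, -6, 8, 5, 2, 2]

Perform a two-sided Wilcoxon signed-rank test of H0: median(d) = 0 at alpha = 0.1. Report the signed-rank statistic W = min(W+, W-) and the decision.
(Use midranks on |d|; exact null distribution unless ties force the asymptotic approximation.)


Step 1: Drop any zero differences (none here) and take |d_i|.
|d| = [8, 1, 4, 4, 7, 7, 6, 8, 5, 2, 2]
Step 2: Midrank |d_i| (ties get averaged ranks).
ranks: |8|->10.5, |1|->1, |4|->4.5, |4|->4.5, |7|->8.5, |7|->8.5, |6|->7, |8|->10.5, |5|->6, |2|->2.5, |2|->2.5
Step 3: Attach original signs; sum ranks with positive sign and with negative sign.
W+ = 10.5 + 4.5 + 8.5 + 10.5 + 6 + 2.5 + 2.5 = 45
W- = 1 + 4.5 + 8.5 + 7 = 21
(Check: W+ + W- = 66 should equal n(n+1)/2 = 66.)
Step 4: Test statistic W = min(W+, W-) = 21.
Step 5: Ties in |d|, so use the tie-corrected normal approximation.
        E[W] = n(n+1)/4 = 11*12/4 = 33.
        Tie groups: |d|=2 (t=2), |d|=4 (t=2), |d|=7 (t=2), |d|=8 (t=2); sum(t^3 - t) = 24.
        Var[W] = n(n+1)(2n+1)/24 - sum(t^3-t)/48 = 3036/24 - 24/48 = 126.
        z = (W - E[W]) / sqrt(Var[W]) = (21 - 33) / 11.2250 = -1.0690.
        Two-sided p = 2*Phi(z) = 0.285049.
Step 6: alpha = 0.1. fail to reject H0.

W+ = 45, W- = 21, W = min = 21, p = 0.285049, fail to reject H0.


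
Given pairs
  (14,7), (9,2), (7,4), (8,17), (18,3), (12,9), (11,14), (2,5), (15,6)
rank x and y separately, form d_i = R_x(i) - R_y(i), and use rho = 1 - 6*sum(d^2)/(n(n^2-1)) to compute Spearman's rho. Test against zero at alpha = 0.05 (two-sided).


Step 1: Rank x and y separately (midranks; no ties here).
rank(x): 14->7, 9->4, 7->2, 8->3, 18->9, 12->6, 11->5, 2->1, 15->8
rank(y): 7->6, 2->1, 4->3, 17->9, 3->2, 9->7, 14->8, 5->4, 6->5
Step 2: d_i = R_x(i) - R_y(i); compute d_i^2.
  (7-6)^2=1, (4-1)^2=9, (2-3)^2=1, (3-9)^2=36, (9-2)^2=49, (6-7)^2=1, (5-8)^2=9, (1-4)^2=9, (8-5)^2=9
sum(d^2) = 124.
Step 3: rho = 1 - 6*124 / (9*(9^2 - 1)) = 1 - 744/720 = -0.033333.
Step 4: Under H0, t = rho * sqrt((n-2)/(1-rho^2)) = -0.0882 ~ t(7).
Step 5: Two-sided p-value from the t-distribution with 7 df = 0.932157.
Step 6: alpha = 0.05. fail to reject H0.

rho = -0.0333, p = 0.932157, fail to reject H0 at alpha = 0.05.


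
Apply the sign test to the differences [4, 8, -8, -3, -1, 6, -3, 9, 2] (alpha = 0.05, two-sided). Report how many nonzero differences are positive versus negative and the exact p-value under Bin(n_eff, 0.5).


Step 1: Discard zero differences. Original n = 9; n_eff = number of nonzero differences = 9.
Nonzero differences (with sign): +4, +8, -8, -3, -1, +6, -3, +9, +2
Step 2: Count signs: positive = 5, negative = 4.
Step 3: Under H0: P(positive) = 0.5, so the number of positives S ~ Bin(9, 0.5).
Step 4: Two-sided exact p-value = sum of Bin(9,0.5) probabilities at or below the observed probability = 1.000000.
Step 5: alpha = 0.05. fail to reject H0.

n_eff = 9, pos = 5, neg = 4, p = 1.000000, fail to reject H0.


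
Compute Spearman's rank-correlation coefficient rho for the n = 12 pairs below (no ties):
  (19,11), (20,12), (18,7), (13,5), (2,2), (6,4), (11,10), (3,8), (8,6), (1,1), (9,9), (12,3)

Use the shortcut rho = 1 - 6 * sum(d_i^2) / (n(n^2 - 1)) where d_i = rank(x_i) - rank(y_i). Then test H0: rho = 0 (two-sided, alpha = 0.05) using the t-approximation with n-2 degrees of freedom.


Step 1: Rank x and y separately (midranks; no ties here).
rank(x): 19->11, 20->12, 18->10, 13->9, 2->2, 6->4, 11->7, 3->3, 8->5, 1->1, 9->6, 12->8
rank(y): 11->11, 12->12, 7->7, 5->5, 2->2, 4->4, 10->10, 8->8, 6->6, 1->1, 9->9, 3->3
Step 2: d_i = R_x(i) - R_y(i); compute d_i^2.
  (11-11)^2=0, (12-12)^2=0, (10-7)^2=9, (9-5)^2=16, (2-2)^2=0, (4-4)^2=0, (7-10)^2=9, (3-8)^2=25, (5-6)^2=1, (1-1)^2=0, (6-9)^2=9, (8-3)^2=25
sum(d^2) = 94.
Step 3: rho = 1 - 6*94 / (12*(12^2 - 1)) = 1 - 564/1716 = 0.671329.
Step 4: Under H0, t = rho * sqrt((n-2)/(1-rho^2)) = 2.8643 ~ t(10).
Step 5: Two-sided p-value from the t-distribution with 10 df = 0.016831.
Step 6: alpha = 0.05. reject H0.

rho = 0.6713, p = 0.016831, reject H0 at alpha = 0.05.


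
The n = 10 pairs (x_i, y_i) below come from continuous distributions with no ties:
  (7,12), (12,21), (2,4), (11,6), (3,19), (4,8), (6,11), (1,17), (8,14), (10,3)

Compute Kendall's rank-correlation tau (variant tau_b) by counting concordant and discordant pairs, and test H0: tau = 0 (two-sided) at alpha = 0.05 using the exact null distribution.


Step 1: Enumerate the 45 unordered pairs (i,j) with i<j and classify each by sign(x_j-x_i) * sign(y_j-y_i).
  (1,2):dx=+5,dy=+9->C; (1,3):dx=-5,dy=-8->C; (1,4):dx=+4,dy=-6->D; (1,5):dx=-4,dy=+7->D
  (1,6):dx=-3,dy=-4->C; (1,7):dx=-1,dy=-1->C; (1,8):dx=-6,dy=+5->D; (1,9):dx=+1,dy=+2->C
  (1,10):dx=+3,dy=-9->D; (2,3):dx=-10,dy=-17->C; (2,4):dx=-1,dy=-15->C; (2,5):dx=-9,dy=-2->C
  (2,6):dx=-8,dy=-13->C; (2,7):dx=-6,dy=-10->C; (2,8):dx=-11,dy=-4->C; (2,9):dx=-4,dy=-7->C
  (2,10):dx=-2,dy=-18->C; (3,4):dx=+9,dy=+2->C; (3,5):dx=+1,dy=+15->C; (3,6):dx=+2,dy=+4->C
  (3,7):dx=+4,dy=+7->C; (3,8):dx=-1,dy=+13->D; (3,9):dx=+6,dy=+10->C; (3,10):dx=+8,dy=-1->D
  (4,5):dx=-8,dy=+13->D; (4,6):dx=-7,dy=+2->D; (4,7):dx=-5,dy=+5->D; (4,8):dx=-10,dy=+11->D
  (4,9):dx=-3,dy=+8->D; (4,10):dx=-1,dy=-3->C; (5,6):dx=+1,dy=-11->D; (5,7):dx=+3,dy=-8->D
  (5,8):dx=-2,dy=-2->C; (5,9):dx=+5,dy=-5->D; (5,10):dx=+7,dy=-16->D; (6,7):dx=+2,dy=+3->C
  (6,8):dx=-3,dy=+9->D; (6,9):dx=+4,dy=+6->C; (6,10):dx=+6,dy=-5->D; (7,8):dx=-5,dy=+6->D
  (7,9):dx=+2,dy=+3->C; (7,10):dx=+4,dy=-8->D; (8,9):dx=+7,dy=-3->D; (8,10):dx=+9,dy=-14->D
  (9,10):dx=+2,dy=-11->D
Step 2: C = 23, D = 22, total pairs = 45.
Step 3: tau = (C - D)/(n(n-1)/2) = (23 - 22)/45 = 0.022222.
Step 4: Exact two-sided p-value (enumerate n! = 3628800 permutations of y under H0): p = 1.000000.
Step 5: alpha = 0.05. fail to reject H0.

tau_b = 0.0222 (C=23, D=22), p = 1.000000, fail to reject H0.


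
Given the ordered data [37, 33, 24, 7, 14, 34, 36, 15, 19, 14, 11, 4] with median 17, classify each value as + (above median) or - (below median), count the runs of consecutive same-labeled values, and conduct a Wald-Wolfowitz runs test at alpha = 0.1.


Step 1: Compute median = 17; label A = above, B = below.
Labels in order: AAABBAABABBB  (n_A = 6, n_B = 6)
Step 2: Count runs R = 6.
Step 3: Under H0 (random ordering), E[R] = 2*n_A*n_B/(n_A+n_B) + 1 = 2*6*6/12 + 1 = 7.0000.
        Var[R] = 2*n_A*n_B*(2*n_A*n_B - n_A - n_B) / ((n_A+n_B)^2 * (n_A+n_B-1)) = 4320/1584 = 2.7273.
        SD[R] = 1.6514.
Step 4: Continuity-corrected z = (R + 0.5 - E[R]) / SD[R] = (6 + 0.5 - 7.0000) / 1.6514 = -0.3028.
Step 5: Two-sided p-value via normal approximation = 2*(1 - Phi(|z|)) = 0.762069.
Step 6: alpha = 0.1. fail to reject H0.

R = 6, z = -0.3028, p = 0.762069, fail to reject H0.


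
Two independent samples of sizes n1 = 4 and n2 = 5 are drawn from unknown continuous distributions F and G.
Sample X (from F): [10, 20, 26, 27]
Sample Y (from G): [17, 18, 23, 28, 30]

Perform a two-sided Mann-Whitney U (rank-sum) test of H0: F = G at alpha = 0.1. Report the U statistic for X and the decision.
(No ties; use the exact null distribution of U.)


Step 1: Combine and sort all 9 observations; assign midranks.
sorted (value, group): (10,X), (17,Y), (18,Y), (20,X), (23,Y), (26,X), (27,X), (28,Y), (30,Y)
ranks: 10->1, 17->2, 18->3, 20->4, 23->5, 26->6, 27->7, 28->8, 30->9
Step 2: Rank sum for X: R1 = 1 + 4 + 6 + 7 = 18.
Step 3: U_X = R1 - n1(n1+1)/2 = 18 - 4*5/2 = 18 - 10 = 8.
       U_Y = n1*n2 - U_X = 20 - 8 = 12.
Step 4: No ties, so the exact null distribution of U (based on enumerating the C(9,4) = 126 equally likely rank assignments) gives the two-sided p-value.
Step 5: p-value = 0.730159; compare to alpha = 0.1. fail to reject H0.

U_X = 8, p = 0.730159, fail to reject H0 at alpha = 0.1.
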